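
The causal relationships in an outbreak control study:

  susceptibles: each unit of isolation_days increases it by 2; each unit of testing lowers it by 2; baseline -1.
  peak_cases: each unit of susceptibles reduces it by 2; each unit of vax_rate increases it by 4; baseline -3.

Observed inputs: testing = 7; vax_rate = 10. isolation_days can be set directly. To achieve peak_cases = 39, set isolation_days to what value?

isolation_days = 7

Substituting into the susceptibles equation gives susceptibles = 2*isolation_days - 15.
Substituting into the peak_cases equation gives peak_cases = -4*isolation_days + 67.
Solve -4*isolation_days + 67 = 39: isolation_days = (39 - 67) / -4 = 7.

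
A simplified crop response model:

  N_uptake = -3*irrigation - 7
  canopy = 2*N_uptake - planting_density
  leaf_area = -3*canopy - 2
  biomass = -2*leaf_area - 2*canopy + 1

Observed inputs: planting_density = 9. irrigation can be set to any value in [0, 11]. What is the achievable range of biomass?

-351 to -87

Substituting into the canopy equation gives canopy = -6*irrigation - 23.
Substituting into the leaf_area equation gives leaf_area = 18*irrigation + 67.
biomass becomes -24*irrigation - 87.
Linear in irrigation, so extremes are at the endpoints: irrigation = 0 gives biomass = -87; irrigation = 11 gives biomass = -351.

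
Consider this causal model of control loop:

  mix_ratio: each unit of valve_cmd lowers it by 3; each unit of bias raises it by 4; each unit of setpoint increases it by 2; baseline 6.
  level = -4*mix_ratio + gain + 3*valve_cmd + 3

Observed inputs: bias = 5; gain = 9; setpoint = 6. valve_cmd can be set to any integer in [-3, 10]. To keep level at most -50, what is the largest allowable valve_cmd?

valve_cmd = 6

Substituting into the mix_ratio equation gives mix_ratio = -3*valve_cmd + 38.
Substituting into the level equation gives level = 15*valve_cmd - 140.
Require 15*valve_cmd - 140 ≤ -50, so valve_cmd ≤ 6.
The largest integer in [-3, 10] satisfying this is 6.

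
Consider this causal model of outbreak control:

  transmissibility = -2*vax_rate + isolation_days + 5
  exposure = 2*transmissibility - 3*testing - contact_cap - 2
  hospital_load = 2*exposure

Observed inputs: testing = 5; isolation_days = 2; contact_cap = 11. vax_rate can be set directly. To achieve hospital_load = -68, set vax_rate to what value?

Substituting into the transmissibility equation gives transmissibility = -2*vax_rate + 7.
Substituting into the exposure equation gives exposure = -4*vax_rate - 14.
hospital_load becomes -8*vax_rate - 28.
Solve -8*vax_rate - 28 = -68: vax_rate = (-68 + 28) / -8 = 5.

vax_rate = 5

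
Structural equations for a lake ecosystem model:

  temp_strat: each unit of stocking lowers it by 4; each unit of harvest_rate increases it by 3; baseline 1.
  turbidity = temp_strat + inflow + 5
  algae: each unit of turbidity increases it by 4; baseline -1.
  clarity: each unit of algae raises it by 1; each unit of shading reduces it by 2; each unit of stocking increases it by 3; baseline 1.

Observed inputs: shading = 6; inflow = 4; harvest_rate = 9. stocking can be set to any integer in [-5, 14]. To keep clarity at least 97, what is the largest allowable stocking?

Substituting into the temp_strat equation gives temp_strat = -4*stocking + 28.
Substituting into the turbidity equation gives turbidity = -4*stocking + 37.
So algae = -16*stocking + 147.
Substituting into the clarity equation gives clarity = -13*stocking + 136.
Require -13*stocking + 136 ≥ 97, so stocking ≤ 3.
The largest integer in [-5, 14] satisfying this is 3.

stocking = 3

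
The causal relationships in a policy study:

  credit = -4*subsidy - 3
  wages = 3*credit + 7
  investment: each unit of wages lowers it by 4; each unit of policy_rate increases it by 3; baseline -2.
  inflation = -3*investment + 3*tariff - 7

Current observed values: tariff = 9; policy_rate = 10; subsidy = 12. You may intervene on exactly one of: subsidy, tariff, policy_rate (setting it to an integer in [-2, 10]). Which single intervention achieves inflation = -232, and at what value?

set subsidy = 1

Intervening on subsidy: with other inputs at their observed values, inflation = -144*subsidy - 88. Solving for -232 gives subsidy = 1, within [-2, 10].
Intervening on tariff: inflation = 3*tariff - 1843. Reaching -232 requires tariff = 537, outside [-2, 10].
Intervening on policy_rate: inflation = -9*policy_rate - 1726. Reaching -232 requires policy_rate = -166, outside [-2, 10].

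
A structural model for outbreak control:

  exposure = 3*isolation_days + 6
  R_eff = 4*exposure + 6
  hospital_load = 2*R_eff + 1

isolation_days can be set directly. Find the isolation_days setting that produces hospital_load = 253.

Substituting into the R_eff equation gives R_eff = 12*isolation_days + 30.
Substituting into the hospital_load equation gives hospital_load = 24*isolation_days + 61.
Solve 24*isolation_days + 61 = 253: isolation_days = (253 - 61) / 24 = 8.

isolation_days = 8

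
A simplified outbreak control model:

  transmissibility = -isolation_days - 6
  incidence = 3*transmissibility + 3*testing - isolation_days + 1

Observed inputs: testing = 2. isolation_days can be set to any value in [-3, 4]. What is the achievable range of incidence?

-27 to 1

Substituting into the incidence equation gives incidence = -4*isolation_days - 11.
Linear in isolation_days, so extremes are at the endpoints: isolation_days = -3 gives incidence = 1; isolation_days = 4 gives incidence = -27.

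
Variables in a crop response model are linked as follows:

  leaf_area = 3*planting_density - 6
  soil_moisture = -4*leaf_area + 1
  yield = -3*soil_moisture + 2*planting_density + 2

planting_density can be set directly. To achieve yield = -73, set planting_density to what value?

planting_density = 0

Substituting into the soil_moisture equation gives soil_moisture = -12*planting_density + 25.
Substituting into the yield equation gives yield = 38*planting_density - 73.
Solve 38*planting_density - 73 = -73: planting_density = (-73 + 73) / 38 = 0.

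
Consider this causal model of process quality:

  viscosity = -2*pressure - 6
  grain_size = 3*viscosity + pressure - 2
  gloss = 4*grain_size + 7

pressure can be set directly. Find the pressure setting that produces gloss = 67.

Substituting into the grain_size equation gives grain_size = -5*pressure - 20.
gloss becomes -20*pressure - 73.
Solve -20*pressure - 73 = 67: pressure = (67 + 73) / -20 = -7.

pressure = -7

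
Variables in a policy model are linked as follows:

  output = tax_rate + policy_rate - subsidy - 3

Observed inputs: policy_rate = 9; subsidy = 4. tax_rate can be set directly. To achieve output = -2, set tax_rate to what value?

Substituting into the output equation gives output = tax_rate + 2.
Solve tax_rate + 2 = -2: tax_rate = (-2 - 2) / 1 = -4.

tax_rate = -4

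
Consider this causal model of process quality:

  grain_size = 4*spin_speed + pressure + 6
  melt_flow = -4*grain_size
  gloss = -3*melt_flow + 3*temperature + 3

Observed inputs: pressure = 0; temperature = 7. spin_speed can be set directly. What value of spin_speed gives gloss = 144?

Substituting into the grain_size equation gives grain_size = 4*spin_speed + 6.
So melt_flow = -16*spin_speed - 24.
So gloss = 48*spin_speed + 96.
Solve 48*spin_speed + 96 = 144: spin_speed = (144 - 96) / 48 = 1.

spin_speed = 1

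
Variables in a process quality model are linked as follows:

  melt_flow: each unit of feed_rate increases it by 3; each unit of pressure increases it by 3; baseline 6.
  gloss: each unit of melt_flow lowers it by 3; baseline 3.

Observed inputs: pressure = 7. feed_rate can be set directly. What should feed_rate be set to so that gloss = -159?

Substituting into the melt_flow equation gives melt_flow = 3*feed_rate + 27.
Substituting into the gloss equation gives gloss = -9*feed_rate - 78.
Solve -9*feed_rate - 78 = -159: feed_rate = (-159 + 78) / -9 = 9.

feed_rate = 9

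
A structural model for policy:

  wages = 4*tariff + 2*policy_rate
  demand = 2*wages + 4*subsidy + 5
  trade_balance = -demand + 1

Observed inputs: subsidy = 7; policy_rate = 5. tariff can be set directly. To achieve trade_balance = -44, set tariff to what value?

Substituting into the wages equation gives wages = 4*tariff + 10.
Substituting into the demand equation gives demand = 8*tariff + 53.
Substituting into the trade_balance equation gives trade_balance = -8*tariff - 52.
Solve -8*tariff - 52 = -44: tariff = (-44 + 52) / -8 = -1.

tariff = -1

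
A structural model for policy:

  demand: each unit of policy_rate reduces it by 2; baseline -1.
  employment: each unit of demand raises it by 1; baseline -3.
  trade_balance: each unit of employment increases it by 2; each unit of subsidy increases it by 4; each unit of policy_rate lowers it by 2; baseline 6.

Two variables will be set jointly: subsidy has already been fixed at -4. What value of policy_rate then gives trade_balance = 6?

With subsidy held at -4:
Substituting into the employment equation gives employment = -2*policy_rate - 4.
Substituting into the trade_balance equation gives trade_balance = -6*policy_rate - 18.
Solve -6*policy_rate - 18 = 6: policy_rate = (6 + 18) / -6 = -4.

policy_rate = -4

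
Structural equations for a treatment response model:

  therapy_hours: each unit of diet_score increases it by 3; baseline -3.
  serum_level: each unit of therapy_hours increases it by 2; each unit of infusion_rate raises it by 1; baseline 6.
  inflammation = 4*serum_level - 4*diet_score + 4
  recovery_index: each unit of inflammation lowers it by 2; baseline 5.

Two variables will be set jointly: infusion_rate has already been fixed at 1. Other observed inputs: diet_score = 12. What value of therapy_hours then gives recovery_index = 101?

With infusion_rate held at 1:
Intervening on therapy_hours fixes its value directly, overriding its dependence on diet_score.
Substituting into the serum_level equation gives serum_level = 2*therapy_hours + 7.
Substituting into the inflammation equation gives inflammation = 8*therapy_hours - 16.
Substituting into the recovery_index equation gives recovery_index = -16*therapy_hours + 37.
Solve -16*therapy_hours + 37 = 101: therapy_hours = (101 - 37) / -16 = -4.

therapy_hours = -4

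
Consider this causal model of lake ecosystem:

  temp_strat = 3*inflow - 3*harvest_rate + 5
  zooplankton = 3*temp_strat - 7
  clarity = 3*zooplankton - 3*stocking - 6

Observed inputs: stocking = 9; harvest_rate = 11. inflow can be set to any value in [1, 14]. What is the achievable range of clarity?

Substituting into the temp_strat equation gives temp_strat = 3*inflow - 28.
Substituting into the zooplankton equation gives zooplankton = 9*inflow - 91.
Substituting into the clarity equation gives clarity = 27*inflow - 306.
Linear in inflow, so extremes are at the endpoints: inflow = 1 gives clarity = -279; inflow = 14 gives clarity = 72.

-279 to 72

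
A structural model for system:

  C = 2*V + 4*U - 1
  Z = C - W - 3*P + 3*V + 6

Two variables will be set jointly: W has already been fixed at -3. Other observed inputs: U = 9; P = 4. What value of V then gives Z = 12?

V = -4

With W held at -3:
Substituting into the C equation gives C = 2*V + 35.
Z becomes 5*V + 32.
Solve 5*V + 32 = 12: V = (12 - 32) / 5 = -4.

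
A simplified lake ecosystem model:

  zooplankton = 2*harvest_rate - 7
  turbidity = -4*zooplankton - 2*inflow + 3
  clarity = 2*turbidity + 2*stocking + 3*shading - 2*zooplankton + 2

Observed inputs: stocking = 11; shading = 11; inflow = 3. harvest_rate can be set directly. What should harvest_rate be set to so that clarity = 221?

Substituting into the turbidity equation gives turbidity = -8*harvest_rate + 25.
This gives clarity = -20*harvest_rate + 121.
Solve -20*harvest_rate + 121 = 221: harvest_rate = (221 - 121) / -20 = -5.

harvest_rate = -5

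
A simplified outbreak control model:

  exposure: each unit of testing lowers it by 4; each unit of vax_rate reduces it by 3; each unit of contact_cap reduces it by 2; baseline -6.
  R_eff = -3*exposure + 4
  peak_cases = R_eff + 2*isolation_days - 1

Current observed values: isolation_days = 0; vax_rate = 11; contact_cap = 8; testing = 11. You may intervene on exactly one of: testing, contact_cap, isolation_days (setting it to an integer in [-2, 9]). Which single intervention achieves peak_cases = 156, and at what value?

Intervening on testing: with other inputs at their observed values, peak_cases = 12*testing + 168. Solving for 156 gives testing = -1, within [-2, 9].
Intervening on contact_cap: peak_cases = 6*contact_cap + 252. Reaching 156 requires contact_cap = -16, outside [-2, 9].
Intervening on isolation_days: peak_cases = 2*isolation_days + 300. Reaching 156 requires isolation_days = -72, outside [-2, 9].

set testing = -1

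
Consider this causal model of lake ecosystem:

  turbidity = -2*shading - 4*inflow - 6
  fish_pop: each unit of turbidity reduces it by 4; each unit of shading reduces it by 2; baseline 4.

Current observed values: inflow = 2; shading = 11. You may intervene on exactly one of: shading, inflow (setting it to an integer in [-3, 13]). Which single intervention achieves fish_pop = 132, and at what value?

set shading = 12

Intervening on shading: with other inputs at their observed values, fish_pop = 6*shading + 60. Solving for 132 gives shading = 12, within [-3, 13].
Intervening on inflow: fish_pop = 16*inflow + 94. Reaching 132 requires inflow = 19/8, not an integer.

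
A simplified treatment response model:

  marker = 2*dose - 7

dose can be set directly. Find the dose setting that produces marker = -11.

Solve 2*dose - 7 = -11: dose = (-11 + 7) / 2 = -2.

dose = -2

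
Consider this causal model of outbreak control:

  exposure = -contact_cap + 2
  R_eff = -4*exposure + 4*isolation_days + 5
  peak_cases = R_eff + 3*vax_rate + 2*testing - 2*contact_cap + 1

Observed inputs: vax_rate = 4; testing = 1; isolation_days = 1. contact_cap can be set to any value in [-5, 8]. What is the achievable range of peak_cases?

6 to 32

Substituting into the R_eff equation gives R_eff = 4*contact_cap + 1.
peak_cases becomes 2*contact_cap + 16.
Linear in contact_cap, so extremes are at the endpoints: contact_cap = -5 gives peak_cases = 6; contact_cap = 8 gives peak_cases = 32.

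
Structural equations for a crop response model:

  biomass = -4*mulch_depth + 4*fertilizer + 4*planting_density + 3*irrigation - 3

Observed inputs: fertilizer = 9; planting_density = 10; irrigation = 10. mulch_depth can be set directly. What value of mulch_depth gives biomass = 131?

mulch_depth = -7

Substituting into the biomass equation gives biomass = -4*mulch_depth + 103.
Solve -4*mulch_depth + 103 = 131: mulch_depth = (131 - 103) / -4 = -7.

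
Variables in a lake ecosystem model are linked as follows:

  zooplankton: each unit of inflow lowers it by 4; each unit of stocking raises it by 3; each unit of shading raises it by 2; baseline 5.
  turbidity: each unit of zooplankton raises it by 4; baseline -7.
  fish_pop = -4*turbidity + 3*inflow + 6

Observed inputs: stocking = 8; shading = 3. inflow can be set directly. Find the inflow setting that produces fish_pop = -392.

Substituting into the zooplankton equation gives zooplankton = -4*inflow + 35.
Substituting into the turbidity equation gives turbidity = -16*inflow + 133.
Substituting into the fish_pop equation gives fish_pop = 67*inflow - 526.
Solve 67*inflow - 526 = -392: inflow = (-392 + 526) / 67 = 2.

inflow = 2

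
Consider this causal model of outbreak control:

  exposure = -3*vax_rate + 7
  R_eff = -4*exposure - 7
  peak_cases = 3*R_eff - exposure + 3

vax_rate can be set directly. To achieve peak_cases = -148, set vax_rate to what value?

Substituting into the R_eff equation gives R_eff = 12*vax_rate - 35.
Substituting into the peak_cases equation gives peak_cases = 39*vax_rate - 109.
Solve 39*vax_rate - 109 = -148: vax_rate = (-148 + 109) / 39 = -1.

vax_rate = -1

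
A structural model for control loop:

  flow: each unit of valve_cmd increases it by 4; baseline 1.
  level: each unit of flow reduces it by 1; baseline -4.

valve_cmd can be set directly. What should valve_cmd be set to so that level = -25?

valve_cmd = 5

Substituting into the level equation gives level = -4*valve_cmd - 5.
Solve -4*valve_cmd - 5 = -25: valve_cmd = (-25 + 5) / -4 = 5.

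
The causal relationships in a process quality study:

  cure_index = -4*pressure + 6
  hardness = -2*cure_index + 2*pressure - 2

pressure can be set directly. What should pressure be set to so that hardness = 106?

pressure = 12

Substituting into the hardness equation gives hardness = 10*pressure - 14.
Solve 10*pressure - 14 = 106: pressure = (106 + 14) / 10 = 12.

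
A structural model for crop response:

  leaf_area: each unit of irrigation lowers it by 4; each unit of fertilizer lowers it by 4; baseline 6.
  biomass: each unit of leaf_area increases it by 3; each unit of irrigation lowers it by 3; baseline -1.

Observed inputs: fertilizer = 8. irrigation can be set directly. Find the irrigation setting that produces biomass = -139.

irrigation = 4

Substituting into the leaf_area equation gives leaf_area = -4*irrigation - 26.
Substituting into the biomass equation gives biomass = -15*irrigation - 79.
Solve -15*irrigation - 79 = -139: irrigation = (-139 + 79) / -15 = 4.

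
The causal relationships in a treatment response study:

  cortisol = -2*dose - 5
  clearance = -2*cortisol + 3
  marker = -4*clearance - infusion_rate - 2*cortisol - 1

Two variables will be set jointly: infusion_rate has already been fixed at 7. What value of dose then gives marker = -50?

With infusion_rate held at 7:
Substituting into the clearance equation gives clearance = 4*dose + 13.
Substituting into the marker equation gives marker = -12*dose - 50.
Solve -12*dose - 50 = -50: dose = (-50 + 50) / -12 = 0.

dose = 0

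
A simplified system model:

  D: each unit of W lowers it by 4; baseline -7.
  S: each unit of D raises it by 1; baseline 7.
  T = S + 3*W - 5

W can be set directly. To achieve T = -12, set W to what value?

W = 7

Substituting into the S equation gives S = -4*W.
So T = -W - 5.
Solve -W - 5 = -12: W = (-12 + 5) / -1 = 7.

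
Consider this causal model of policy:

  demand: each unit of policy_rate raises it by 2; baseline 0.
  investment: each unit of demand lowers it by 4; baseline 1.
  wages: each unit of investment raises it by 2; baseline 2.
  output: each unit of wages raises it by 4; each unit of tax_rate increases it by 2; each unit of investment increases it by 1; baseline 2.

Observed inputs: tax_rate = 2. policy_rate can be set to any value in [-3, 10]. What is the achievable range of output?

-697 to 239

Substituting into the investment equation gives investment = -8*policy_rate + 1.
This gives wages = -16*policy_rate + 4.
Substituting into the output equation gives output = -72*policy_rate + 23.
Linear in policy_rate, so extremes are at the endpoints: policy_rate = -3 gives output = 239; policy_rate = 10 gives output = -697.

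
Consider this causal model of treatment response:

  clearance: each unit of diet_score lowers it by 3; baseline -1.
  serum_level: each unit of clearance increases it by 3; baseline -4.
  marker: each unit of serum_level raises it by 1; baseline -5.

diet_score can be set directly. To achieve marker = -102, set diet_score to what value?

Substituting into the serum_level equation gives serum_level = -9*diet_score - 7.
marker becomes -9*diet_score - 12.
Solve -9*diet_score - 12 = -102: diet_score = (-102 + 12) / -9 = 10.

diet_score = 10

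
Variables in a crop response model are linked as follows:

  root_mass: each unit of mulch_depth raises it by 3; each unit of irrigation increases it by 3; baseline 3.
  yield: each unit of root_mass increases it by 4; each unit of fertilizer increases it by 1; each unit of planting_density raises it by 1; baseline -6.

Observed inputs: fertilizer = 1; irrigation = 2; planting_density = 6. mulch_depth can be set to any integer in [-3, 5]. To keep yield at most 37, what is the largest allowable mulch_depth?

Substituting into the root_mass equation gives root_mass = 3*mulch_depth + 9.
yield becomes 12*mulch_depth + 37.
Require 12*mulch_depth + 37 ≤ 37, so mulch_depth ≤ 0.
The largest integer in [-3, 5] satisfying this is 0.

mulch_depth = 0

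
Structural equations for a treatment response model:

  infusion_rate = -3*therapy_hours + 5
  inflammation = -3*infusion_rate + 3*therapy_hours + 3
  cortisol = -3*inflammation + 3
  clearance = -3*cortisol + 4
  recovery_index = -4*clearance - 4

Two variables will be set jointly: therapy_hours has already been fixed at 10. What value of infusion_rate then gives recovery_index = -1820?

With therapy_hours held at 10:
Intervening on infusion_rate fixes its value directly, overriding its dependence on therapy_hours.
Substituting into the inflammation equation gives inflammation = -3*infusion_rate + 33.
So cortisol = 9*infusion_rate - 96.
So clearance = -27*infusion_rate + 292.
Substituting into the recovery_index equation gives recovery_index = 108*infusion_rate - 1172.
Solve 108*infusion_rate - 1172 = -1820: infusion_rate = (-1820 + 1172) / 108 = -6.

infusion_rate = -6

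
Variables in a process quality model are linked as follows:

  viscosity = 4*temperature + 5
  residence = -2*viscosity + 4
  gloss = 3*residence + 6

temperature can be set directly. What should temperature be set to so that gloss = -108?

temperature = 4

Substituting into the residence equation gives residence = -8*temperature - 6.
Substituting into the gloss equation gives gloss = -24*temperature - 12.
Solve -24*temperature - 12 = -108: temperature = (-108 + 12) / -24 = 4.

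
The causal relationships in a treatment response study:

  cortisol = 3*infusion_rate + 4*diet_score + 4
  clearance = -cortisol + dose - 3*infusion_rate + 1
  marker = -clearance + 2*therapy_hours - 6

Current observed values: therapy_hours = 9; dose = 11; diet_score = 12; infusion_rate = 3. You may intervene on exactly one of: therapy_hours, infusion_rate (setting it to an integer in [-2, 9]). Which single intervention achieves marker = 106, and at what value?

Intervening on therapy_hours: marker = 2*therapy_hours + 52. Reaching 106 requires therapy_hours = 27, outside [-2, 9].
Intervening on infusion_rate: with other inputs at their observed values, marker = 6*infusion_rate + 52. Solving for 106 gives infusion_rate = 9, within [-2, 9].

set infusion_rate = 9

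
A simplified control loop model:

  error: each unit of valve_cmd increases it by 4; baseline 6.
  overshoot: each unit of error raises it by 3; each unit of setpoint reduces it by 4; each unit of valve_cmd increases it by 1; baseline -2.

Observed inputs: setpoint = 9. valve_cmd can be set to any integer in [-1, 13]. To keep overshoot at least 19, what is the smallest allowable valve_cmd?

Substituting into the overshoot equation gives overshoot = 13*valve_cmd - 20.
Require 13*valve_cmd - 20 ≥ 19, so valve_cmd ≥ 3.
The smallest integer in [-1, 13] satisfying this is 3.

valve_cmd = 3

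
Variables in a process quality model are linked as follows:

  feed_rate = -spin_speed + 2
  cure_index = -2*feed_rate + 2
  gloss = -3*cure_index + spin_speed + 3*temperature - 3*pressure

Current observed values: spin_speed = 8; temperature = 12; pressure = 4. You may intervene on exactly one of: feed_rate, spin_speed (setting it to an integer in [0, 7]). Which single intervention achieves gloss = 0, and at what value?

Intervening on feed_rate: gloss = 6*feed_rate + 26. Reaching 0 requires feed_rate = -13/3, not an integer.
Intervening on spin_speed: with other inputs at their observed values, gloss = -5*spin_speed + 30. Solving for 0 gives spin_speed = 6, within [0, 7].

set spin_speed = 6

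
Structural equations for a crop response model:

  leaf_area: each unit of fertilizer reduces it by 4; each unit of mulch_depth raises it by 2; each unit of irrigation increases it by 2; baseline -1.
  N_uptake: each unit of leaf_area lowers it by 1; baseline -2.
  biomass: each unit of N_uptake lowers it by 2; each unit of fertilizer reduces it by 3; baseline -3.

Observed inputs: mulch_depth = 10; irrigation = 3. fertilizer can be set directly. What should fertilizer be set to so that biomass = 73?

fertilizer = -2

Substituting into the leaf_area equation gives leaf_area = -4*fertilizer + 25.
This gives N_uptake = 4*fertilizer - 27.
This gives biomass = -11*fertilizer + 51.
Solve -11*fertilizer + 51 = 73: fertilizer = (73 - 51) / -11 = -2.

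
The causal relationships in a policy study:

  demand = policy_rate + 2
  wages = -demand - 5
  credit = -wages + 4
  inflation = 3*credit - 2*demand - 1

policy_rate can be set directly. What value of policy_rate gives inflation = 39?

Substituting into the wages equation gives wages = -policy_rate - 7.
This gives credit = policy_rate + 11.
Substituting into the inflation equation gives inflation = policy_rate + 28.
Solve policy_rate + 28 = 39: policy_rate = (39 - 28) / 1 = 11.

policy_rate = 11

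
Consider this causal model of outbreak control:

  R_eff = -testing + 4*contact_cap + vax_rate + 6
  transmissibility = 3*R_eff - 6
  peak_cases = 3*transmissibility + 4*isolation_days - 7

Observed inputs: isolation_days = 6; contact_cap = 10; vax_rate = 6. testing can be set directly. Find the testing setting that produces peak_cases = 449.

Substituting into the R_eff equation gives R_eff = -testing + 52.
Substituting into the transmissibility equation gives transmissibility = -3*testing + 150.
peak_cases becomes -9*testing + 467.
Solve -9*testing + 467 = 449: testing = (449 - 467) / -9 = 2.

testing = 2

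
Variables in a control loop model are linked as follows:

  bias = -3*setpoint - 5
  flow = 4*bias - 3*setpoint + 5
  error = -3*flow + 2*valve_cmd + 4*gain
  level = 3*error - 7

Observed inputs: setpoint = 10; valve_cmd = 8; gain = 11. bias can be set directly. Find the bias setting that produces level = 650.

Intervening on bias fixes its value directly, overriding its dependence on setpoint.
Substituting into the flow equation gives flow = 4*bias - 25.
So error = -12*bias + 135.
This gives level = -36*bias + 398.
Solve -36*bias + 398 = 650: bias = (650 - 398) / -36 = -7.

bias = -7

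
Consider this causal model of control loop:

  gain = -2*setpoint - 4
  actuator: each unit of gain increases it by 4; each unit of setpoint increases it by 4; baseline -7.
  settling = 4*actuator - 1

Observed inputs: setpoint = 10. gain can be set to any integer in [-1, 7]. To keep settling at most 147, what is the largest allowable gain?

Intervening on gain fixes its value directly, overriding its dependence on setpoint.
Substituting into the actuator equation gives actuator = 4*gain + 33.
Substituting into the settling equation gives settling = 16*gain + 131.
Require 16*gain + 131 ≤ 147, so gain ≤ 1.
The largest integer in [-1, 7] satisfying this is 1.

gain = 1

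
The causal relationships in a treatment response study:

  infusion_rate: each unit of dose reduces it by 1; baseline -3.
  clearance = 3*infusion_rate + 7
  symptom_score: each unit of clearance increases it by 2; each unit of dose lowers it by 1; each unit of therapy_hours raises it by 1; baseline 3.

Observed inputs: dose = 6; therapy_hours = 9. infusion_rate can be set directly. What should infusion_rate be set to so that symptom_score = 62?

Intervening on infusion_rate fixes its value directly, overriding its dependence on dose.
Substituting into the symptom_score equation gives symptom_score = 6*infusion_rate + 20.
Solve 6*infusion_rate + 20 = 62: infusion_rate = (62 - 20) / 6 = 7.

infusion_rate = 7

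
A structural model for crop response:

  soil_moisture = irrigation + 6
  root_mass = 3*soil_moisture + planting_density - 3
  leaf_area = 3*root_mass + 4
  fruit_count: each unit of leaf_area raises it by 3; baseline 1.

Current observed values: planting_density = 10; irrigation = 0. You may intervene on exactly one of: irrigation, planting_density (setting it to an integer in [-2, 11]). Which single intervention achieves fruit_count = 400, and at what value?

Intervening on irrigation: with other inputs at their observed values, fruit_count = 27*irrigation + 238. Solving for 400 gives irrigation = 6, within [-2, 11].
Intervening on planting_density: fruit_count = 9*planting_density + 148. Reaching 400 requires planting_density = 28, outside [-2, 11].

set irrigation = 6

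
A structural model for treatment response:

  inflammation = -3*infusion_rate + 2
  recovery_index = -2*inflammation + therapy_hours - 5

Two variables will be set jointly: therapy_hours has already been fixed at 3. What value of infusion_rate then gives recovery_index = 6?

infusion_rate = 2

With therapy_hours held at 3:
Substituting into the recovery_index equation gives recovery_index = 6*infusion_rate - 6.
Solve 6*infusion_rate - 6 = 6: infusion_rate = (6 + 6) / 6 = 2.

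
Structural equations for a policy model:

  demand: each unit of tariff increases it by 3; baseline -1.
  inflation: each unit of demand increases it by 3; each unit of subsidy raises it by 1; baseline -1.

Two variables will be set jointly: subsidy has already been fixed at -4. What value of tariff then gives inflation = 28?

With subsidy held at -4:
Substituting into the inflation equation gives inflation = 9*tariff - 8.
Solve 9*tariff - 8 = 28: tariff = (28 + 8) / 9 = 4.

tariff = 4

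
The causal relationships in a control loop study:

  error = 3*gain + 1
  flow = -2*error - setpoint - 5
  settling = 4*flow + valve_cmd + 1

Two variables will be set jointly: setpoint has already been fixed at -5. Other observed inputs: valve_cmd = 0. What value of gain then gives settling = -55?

gain = 2

With setpoint held at -5:
Substituting into the flow equation gives flow = -6*gain - 2.
This gives settling = -24*gain - 7.
Solve -24*gain - 7 = -55: gain = (-55 + 7) / -24 = 2.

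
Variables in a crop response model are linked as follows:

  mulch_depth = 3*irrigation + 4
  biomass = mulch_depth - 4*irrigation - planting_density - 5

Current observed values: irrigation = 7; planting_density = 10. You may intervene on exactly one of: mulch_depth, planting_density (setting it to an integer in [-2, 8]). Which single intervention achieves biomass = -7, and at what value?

set planting_density = -1

Intervening on mulch_depth: biomass = mulch_depth - 43. Reaching -7 requires mulch_depth = 36, outside [-2, 8].
Intervening on planting_density: with other inputs at their observed values, biomass = -planting_density - 8. Solving for -7 gives planting_density = -1, within [-2, 8].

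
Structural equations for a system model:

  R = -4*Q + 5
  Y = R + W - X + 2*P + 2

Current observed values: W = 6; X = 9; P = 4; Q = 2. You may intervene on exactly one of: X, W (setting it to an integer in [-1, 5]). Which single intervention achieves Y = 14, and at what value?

set X = -1

Intervening on X: with other inputs at their observed values, Y = -X + 13. Solving for 14 gives X = -1, within [-1, 5].
Intervening on W: Y = W - 2. Reaching 14 requires W = 16, outside [-1, 5].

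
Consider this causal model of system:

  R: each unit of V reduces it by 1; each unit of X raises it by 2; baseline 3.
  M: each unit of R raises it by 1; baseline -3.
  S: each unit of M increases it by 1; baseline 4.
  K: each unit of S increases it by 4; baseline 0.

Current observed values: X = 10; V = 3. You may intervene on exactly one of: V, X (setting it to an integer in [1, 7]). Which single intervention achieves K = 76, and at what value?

Intervening on V: with other inputs at their observed values, K = -4*V + 96. Solving for 76 gives V = 5, within [1, 7].
Intervening on X: K = 8*X + 4. Reaching 76 requires X = 9, outside [1, 7].

set V = 5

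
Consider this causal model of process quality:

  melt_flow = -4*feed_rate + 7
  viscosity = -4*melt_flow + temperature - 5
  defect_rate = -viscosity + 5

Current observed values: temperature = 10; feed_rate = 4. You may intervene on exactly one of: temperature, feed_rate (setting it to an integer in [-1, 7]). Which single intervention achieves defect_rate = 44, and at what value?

Intervening on temperature: defect_rate = -temperature - 26. Reaching 44 requires temperature = -70, outside [-1, 7].
Intervening on feed_rate: with other inputs at their observed values, defect_rate = -16*feed_rate + 28. Solving for 44 gives feed_rate = -1, within [-1, 7].

set feed_rate = -1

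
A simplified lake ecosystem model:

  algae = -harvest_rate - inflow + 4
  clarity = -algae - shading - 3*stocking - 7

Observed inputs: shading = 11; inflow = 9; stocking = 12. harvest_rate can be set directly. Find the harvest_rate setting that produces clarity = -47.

Substituting into the algae equation gives algae = -harvest_rate - 5.
clarity becomes harvest_rate - 49.
Solve harvest_rate - 49 = -47: harvest_rate = (-47 + 49) / 1 = 2.

harvest_rate = 2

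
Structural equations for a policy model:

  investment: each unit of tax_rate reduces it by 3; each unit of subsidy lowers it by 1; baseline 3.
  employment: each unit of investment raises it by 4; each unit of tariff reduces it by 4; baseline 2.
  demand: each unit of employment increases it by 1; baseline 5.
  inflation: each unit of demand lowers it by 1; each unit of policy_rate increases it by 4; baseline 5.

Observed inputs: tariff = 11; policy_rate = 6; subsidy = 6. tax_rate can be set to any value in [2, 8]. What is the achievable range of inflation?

Substituting into the investment equation gives investment = -3*tax_rate - 3.
Substituting into the employment equation gives employment = -12*tax_rate - 54.
So demand = -12*tax_rate - 49.
Substituting into the inflation equation gives inflation = 12*tax_rate + 78.
Linear in tax_rate, so extremes are at the endpoints: tax_rate = 2 gives inflation = 102; tax_rate = 8 gives inflation = 174.

102 to 174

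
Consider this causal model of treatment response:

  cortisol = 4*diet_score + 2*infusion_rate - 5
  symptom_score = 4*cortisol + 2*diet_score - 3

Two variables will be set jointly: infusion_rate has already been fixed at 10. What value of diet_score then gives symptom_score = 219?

diet_score = 9

With infusion_rate held at 10:
Substituting into the cortisol equation gives cortisol = 4*diet_score + 15.
This gives symptom_score = 18*diet_score + 57.
Solve 18*diet_score + 57 = 219: diet_score = (219 - 57) / 18 = 9.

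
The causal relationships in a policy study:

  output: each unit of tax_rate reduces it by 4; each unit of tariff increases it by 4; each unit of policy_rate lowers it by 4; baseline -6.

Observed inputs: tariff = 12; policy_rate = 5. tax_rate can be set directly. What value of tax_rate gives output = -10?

tax_rate = 8

Substituting into the output equation gives output = -4*tax_rate + 22.
Solve -4*tax_rate + 22 = -10: tax_rate = (-10 - 22) / -4 = 8.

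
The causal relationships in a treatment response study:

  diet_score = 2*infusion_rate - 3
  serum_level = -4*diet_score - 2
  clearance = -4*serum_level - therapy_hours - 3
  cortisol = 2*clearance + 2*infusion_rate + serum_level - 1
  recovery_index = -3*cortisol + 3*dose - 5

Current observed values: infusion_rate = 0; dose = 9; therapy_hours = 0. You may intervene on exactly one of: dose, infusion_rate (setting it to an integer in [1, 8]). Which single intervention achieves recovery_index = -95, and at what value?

Intervening on dose: recovery_index = 3*dose + 226. Reaching -95 requires dose = -107, outside [1, 8].
Intervening on infusion_rate: with other inputs at their observed values, recovery_index = -174*infusion_rate + 253. Solving for -95 gives infusion_rate = 2, within [1, 8].

set infusion_rate = 2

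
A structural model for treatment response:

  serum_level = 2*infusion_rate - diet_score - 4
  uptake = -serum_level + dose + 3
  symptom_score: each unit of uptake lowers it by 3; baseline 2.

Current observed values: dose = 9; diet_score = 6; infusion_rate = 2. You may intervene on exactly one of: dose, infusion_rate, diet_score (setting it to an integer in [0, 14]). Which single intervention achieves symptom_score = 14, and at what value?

Intervening on dose: symptom_score = -3*dose - 25. Reaching 14 requires dose = -13, outside [0, 14].
Intervening on infusion_rate: with other inputs at their observed values, symptom_score = 6*infusion_rate - 64. Solving for 14 gives infusion_rate = 13, within [0, 14].
Intervening on diet_score: symptom_score = -3*diet_score - 34. Reaching 14 requires diet_score = -16, outside [0, 14].

set infusion_rate = 13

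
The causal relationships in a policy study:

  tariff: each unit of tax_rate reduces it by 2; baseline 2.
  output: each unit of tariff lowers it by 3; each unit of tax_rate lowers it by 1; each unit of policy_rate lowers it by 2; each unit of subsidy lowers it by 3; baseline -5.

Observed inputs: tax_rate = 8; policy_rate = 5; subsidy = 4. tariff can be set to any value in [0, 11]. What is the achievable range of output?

Intervening on tariff fixes its value directly, overriding its dependence on tax_rate.
Substituting into the output equation gives output = -3*tariff - 35.
Linear in tariff, so extremes are at the endpoints: tariff = 0 gives output = -35; tariff = 11 gives output = -68.

-68 to -35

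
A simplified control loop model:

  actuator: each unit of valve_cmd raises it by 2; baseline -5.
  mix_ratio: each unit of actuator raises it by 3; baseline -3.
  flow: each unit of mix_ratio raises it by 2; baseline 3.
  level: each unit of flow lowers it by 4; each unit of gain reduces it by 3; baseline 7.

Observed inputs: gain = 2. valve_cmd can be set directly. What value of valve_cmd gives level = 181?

Substituting into the mix_ratio equation gives mix_ratio = 6*valve_cmd - 18.
flow becomes 12*valve_cmd - 33.
Substituting into the level equation gives level = -48*valve_cmd + 133.
Solve -48*valve_cmd + 133 = 181: valve_cmd = (181 - 133) / -48 = -1.

valve_cmd = -1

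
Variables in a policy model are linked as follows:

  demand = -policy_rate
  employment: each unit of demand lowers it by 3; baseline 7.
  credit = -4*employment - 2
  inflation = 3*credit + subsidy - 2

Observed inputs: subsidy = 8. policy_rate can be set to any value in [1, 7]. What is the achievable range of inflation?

Substituting into the employment equation gives employment = 3*policy_rate + 7.
Substituting into the credit equation gives credit = -12*policy_rate - 30.
Substituting into the inflation equation gives inflation = -36*policy_rate - 84.
Linear in policy_rate, so extremes are at the endpoints: policy_rate = 1 gives inflation = -120; policy_rate = 7 gives inflation = -336.

-336 to -120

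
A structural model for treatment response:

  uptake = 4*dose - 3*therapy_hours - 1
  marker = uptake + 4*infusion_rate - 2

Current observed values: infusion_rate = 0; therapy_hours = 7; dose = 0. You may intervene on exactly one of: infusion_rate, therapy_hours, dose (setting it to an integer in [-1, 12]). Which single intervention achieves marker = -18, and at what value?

Intervening on infusion_rate: marker = 4*infusion_rate - 24. Reaching -18 requires infusion_rate = 3/2, not an integer.
Intervening on therapy_hours: with other inputs at their observed values, marker = -3*therapy_hours - 3. Solving for -18 gives therapy_hours = 5, within [-1, 12].
Intervening on dose: marker = 4*dose - 24. Reaching -18 requires dose = 3/2, not an integer.

set therapy_hours = 5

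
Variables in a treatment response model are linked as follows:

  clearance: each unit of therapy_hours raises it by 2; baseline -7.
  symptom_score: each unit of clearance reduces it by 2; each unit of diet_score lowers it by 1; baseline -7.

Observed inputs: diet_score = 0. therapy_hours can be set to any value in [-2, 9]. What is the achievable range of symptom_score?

-29 to 15

Substituting into the symptom_score equation gives symptom_score = -4*therapy_hours + 7.
Linear in therapy_hours, so extremes are at the endpoints: therapy_hours = -2 gives symptom_score = 15; therapy_hours = 9 gives symptom_score = -29.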